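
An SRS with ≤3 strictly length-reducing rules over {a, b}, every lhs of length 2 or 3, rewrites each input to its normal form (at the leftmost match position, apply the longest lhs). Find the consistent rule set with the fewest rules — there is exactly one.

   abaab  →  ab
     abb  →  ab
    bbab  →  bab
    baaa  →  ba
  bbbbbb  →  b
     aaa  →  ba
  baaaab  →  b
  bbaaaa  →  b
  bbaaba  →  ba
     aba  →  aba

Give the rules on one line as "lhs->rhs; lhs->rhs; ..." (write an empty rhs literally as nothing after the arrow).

  | abaab => abbb => abb => ab
  | abb => ab
  | bbab => bab
  | baaa => bba => ba

aa->b; bb->b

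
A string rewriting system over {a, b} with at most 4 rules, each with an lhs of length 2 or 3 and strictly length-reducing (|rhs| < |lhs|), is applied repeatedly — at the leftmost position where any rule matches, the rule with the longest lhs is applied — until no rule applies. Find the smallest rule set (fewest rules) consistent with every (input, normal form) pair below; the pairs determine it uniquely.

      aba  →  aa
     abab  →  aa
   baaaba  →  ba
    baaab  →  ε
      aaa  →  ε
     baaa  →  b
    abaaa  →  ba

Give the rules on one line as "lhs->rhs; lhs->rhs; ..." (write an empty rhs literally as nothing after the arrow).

aaa->bb; ab->a; bb->; bba->ba

  | aba => aa
  | abab => aab => aa
  | baaaba => bbbba => bba => ba
  | baaab => bbbb => bb => ε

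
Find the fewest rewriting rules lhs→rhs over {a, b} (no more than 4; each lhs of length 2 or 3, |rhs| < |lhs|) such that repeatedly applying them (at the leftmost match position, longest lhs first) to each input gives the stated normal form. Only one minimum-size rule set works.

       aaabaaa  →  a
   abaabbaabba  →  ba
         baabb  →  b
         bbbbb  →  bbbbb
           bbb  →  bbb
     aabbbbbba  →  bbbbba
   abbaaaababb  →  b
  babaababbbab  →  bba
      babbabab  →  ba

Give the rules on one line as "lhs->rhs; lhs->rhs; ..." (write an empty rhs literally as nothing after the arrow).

  | aaabaaa => aabaaa => abaaa => aaaa => aaa => aa => a
  | abaabbaabba => aaabbaabba => aabbaabba => abbaabba => baabba => abba => ba
  | baabb => abb => b
  | bbbbb

aa->a; ab->a; abb->b; baa->a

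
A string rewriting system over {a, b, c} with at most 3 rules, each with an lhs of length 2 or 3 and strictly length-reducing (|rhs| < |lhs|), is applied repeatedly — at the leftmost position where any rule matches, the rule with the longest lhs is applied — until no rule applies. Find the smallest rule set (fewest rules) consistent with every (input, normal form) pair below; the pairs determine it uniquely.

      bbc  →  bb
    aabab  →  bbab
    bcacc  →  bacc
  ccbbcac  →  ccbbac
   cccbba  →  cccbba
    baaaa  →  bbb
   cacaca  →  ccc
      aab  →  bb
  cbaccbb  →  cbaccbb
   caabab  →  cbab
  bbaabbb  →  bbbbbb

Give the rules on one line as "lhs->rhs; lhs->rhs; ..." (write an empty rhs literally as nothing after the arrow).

aa->b; bc->b; ca->c

  | bbc => bb
  | aabab => bbab
  | bcacc => bacc
  | ccbbcac => ccbbac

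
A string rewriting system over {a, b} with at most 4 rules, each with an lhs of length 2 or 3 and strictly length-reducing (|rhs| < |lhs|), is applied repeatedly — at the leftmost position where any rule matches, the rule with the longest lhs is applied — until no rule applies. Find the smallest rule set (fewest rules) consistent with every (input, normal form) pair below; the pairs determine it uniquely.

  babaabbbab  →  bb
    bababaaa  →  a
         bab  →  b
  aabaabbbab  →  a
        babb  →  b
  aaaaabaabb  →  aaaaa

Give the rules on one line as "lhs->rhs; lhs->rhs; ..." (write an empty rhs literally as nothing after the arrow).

ab->; abb->; baa->ab

  | babaabbbab => baabbbab => abbbbab => bbab => bb
  | bababaaa => babaaa => baaa => aba => a
  | bab => b
  | aabaabbbab => aaabbbab => aabab => aab => a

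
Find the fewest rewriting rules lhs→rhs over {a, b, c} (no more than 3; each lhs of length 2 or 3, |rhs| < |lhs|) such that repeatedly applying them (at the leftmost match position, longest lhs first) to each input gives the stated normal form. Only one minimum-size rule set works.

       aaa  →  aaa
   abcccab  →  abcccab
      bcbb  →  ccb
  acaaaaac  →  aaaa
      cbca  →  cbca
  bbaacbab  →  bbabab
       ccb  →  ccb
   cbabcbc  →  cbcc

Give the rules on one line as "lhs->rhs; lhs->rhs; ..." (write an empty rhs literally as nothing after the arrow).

  | aaa
  | abcccab
  | bcbb => ccb
  | acaaaaac => aaaaac => aaaa

ac->; bcb->cc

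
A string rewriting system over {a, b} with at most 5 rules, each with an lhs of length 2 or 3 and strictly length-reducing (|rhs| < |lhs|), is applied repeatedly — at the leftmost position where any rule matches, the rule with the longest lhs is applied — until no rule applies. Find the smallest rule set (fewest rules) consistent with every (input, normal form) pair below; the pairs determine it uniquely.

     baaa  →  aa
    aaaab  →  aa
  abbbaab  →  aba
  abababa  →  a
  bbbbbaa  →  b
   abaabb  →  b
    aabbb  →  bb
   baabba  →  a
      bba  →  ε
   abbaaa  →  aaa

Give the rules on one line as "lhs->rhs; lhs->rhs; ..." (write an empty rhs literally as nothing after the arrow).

  | baaa => aa
  | aaaab => aa
  | abbbaab => abab => aba
  | abababa => abaaba => aaba => a

aab->; baa->a; bab->ba; bba->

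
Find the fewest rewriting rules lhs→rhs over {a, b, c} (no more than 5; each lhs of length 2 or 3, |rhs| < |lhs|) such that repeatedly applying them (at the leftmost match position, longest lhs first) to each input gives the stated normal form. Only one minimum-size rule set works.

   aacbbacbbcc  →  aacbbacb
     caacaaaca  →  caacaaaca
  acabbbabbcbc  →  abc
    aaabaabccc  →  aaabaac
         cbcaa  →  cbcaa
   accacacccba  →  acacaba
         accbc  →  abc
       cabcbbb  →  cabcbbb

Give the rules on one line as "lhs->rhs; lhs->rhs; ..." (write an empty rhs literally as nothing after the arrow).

abb->c; bcc->; cc->c; ccb->b

  | aacbbacbbcc => aacbbacb
  | caacaaaca
  | acabbbabbcbc => accbabbcbc => ababbcbc => abccbc => abc
  | aaabaabccc => aaabaac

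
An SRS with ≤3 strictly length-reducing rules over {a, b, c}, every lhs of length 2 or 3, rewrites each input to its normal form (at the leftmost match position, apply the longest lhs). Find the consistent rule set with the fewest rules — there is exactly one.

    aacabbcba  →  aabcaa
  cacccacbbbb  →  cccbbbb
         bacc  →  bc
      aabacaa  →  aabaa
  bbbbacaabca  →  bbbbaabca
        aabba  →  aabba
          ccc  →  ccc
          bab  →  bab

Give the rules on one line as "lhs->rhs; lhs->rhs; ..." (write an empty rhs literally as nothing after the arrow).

ac->; bcb->ca

  | aacabbcba => aabbcba => aabcaa
  | cacccacbbbb => cccacbbbb => cccbbbb
  | bacc => bc
  | aabacaa => aabaa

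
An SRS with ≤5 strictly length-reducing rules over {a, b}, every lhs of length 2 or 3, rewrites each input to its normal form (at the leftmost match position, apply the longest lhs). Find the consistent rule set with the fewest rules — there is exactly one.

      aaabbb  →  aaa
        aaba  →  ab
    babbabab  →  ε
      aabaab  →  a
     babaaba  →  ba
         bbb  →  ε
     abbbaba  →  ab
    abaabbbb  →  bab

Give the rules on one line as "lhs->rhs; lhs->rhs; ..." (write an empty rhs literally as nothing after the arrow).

aba->b; bb->a; bba->; bbb->

  | aaabbb => aaa
  | aaba => ab
  | babbabab => babab => bbb => ε
  | aabaab => abab => bb => a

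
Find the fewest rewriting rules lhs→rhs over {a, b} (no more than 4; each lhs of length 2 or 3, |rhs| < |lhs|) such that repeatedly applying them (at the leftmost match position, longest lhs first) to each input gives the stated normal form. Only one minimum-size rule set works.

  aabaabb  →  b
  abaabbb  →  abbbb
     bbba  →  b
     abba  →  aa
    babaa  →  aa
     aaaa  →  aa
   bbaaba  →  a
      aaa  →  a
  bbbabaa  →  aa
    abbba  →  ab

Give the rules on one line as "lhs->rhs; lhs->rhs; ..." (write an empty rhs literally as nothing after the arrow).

  | aabaabb => aabb => b
  | abaabbb => ababbb => abbbb
  | bbba => ba => b
  | abba => aa

aaa->a; aab->; ba->b; bba->a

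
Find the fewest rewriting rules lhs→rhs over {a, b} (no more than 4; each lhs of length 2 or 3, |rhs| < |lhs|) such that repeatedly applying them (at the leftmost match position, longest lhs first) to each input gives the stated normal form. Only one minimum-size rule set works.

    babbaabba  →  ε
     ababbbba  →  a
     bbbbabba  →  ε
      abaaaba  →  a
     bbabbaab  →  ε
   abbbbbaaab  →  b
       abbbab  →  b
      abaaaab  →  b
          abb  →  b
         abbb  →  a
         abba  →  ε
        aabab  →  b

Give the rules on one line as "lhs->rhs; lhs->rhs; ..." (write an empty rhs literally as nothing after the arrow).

aa->; ab->; ba->; bb->a

  | babbaabba => bbaabba => aaabba => abba => ba => ε
  | ababbbba => abbbba => bbba => aba => a
  | bbbbabba => abbabba => babba => bba => aa => ε
  | abaaaba => aaaba => aba => a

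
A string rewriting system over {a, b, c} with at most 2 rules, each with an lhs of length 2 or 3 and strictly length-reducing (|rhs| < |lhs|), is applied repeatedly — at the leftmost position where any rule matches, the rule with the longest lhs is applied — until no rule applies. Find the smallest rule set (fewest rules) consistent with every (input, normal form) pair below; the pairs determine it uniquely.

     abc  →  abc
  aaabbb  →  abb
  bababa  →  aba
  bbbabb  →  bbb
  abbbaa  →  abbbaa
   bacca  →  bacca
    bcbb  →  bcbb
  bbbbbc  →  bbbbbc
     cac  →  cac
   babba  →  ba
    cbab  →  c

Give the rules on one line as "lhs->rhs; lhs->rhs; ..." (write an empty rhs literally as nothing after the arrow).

  | abc
  | aaabbb => abb
  | bababa => aba
  | bbbabb => bbb

aab->; bab->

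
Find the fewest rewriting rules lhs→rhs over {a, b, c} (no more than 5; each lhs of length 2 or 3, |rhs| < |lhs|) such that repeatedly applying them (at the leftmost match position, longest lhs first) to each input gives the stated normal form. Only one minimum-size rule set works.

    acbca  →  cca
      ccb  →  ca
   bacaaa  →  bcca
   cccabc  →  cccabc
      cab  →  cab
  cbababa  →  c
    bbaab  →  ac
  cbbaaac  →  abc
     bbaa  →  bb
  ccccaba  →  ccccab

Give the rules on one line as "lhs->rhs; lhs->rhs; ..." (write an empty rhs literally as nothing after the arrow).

  | acbca => aaca => cca
  | ccb => ca
  | bacaaa => bcaaa => bcca
  | cccabc

aa->c; ba->b; bbb->ac; cb->a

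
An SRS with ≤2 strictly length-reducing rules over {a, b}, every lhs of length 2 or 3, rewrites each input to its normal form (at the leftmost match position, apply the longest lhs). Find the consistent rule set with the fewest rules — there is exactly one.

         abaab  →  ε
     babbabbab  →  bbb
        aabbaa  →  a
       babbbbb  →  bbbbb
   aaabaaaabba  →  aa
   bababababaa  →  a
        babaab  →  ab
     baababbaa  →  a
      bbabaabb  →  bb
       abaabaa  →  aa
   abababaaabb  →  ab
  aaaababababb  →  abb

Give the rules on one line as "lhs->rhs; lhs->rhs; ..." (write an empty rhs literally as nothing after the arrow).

aab->; ba->

  | abaab => aab => ε
  | babbabbab => bbabbab => bbbab => bbb
  | aabbaa => baa => a
  | babbbbb => bbbbb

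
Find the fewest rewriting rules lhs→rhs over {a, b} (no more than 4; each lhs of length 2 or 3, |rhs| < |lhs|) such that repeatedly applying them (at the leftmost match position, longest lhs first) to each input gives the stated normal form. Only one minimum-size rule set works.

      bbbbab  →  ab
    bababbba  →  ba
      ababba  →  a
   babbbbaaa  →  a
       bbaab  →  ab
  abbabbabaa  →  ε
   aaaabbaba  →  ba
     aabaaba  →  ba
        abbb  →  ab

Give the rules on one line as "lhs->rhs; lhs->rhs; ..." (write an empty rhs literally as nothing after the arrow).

  | bbbbab => abbab => aaab => aab => ab
  | bababbba => bbabbba => aabbba => abbba => aaba => aba => ba
  | ababba => babba => baaa => a
  | babbbbaaa => baabbaaa => bbaaa => aaaa => aaa => aa => a

aa->a; aba->ba; baa->; bb->a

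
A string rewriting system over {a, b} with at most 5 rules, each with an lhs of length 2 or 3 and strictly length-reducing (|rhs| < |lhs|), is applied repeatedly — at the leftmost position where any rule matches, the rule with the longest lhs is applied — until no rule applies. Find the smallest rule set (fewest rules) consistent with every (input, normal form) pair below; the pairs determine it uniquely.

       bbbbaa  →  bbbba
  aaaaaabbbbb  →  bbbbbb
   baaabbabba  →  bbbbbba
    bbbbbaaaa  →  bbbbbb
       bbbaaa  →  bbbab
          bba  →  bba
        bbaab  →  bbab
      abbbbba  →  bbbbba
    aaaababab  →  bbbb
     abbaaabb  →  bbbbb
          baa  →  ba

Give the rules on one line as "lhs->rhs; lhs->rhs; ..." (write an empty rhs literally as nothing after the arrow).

aa->a; aaa->ab; aba->b; abb->bb

  | bbbbaa => bbbba
  | aaaaaabbbbb => abaaabbbbb => baabbbbb => babbbbb => bbbbbb
  | baaabbabba => babbbabba => bbbbabba => bbbbbba
  | bbbbbaaaa => bbbbbaba => bbbbbb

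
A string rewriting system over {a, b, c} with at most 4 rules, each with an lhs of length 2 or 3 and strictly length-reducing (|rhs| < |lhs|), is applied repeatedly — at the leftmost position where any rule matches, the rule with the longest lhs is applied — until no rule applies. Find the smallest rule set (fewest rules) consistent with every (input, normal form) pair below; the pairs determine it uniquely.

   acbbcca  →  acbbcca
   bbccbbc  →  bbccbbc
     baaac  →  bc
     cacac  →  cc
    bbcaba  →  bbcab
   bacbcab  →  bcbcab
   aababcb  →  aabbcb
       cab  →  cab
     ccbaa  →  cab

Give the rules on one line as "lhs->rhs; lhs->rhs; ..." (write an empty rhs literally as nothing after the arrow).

aca->; ba->b; cba->ab

  | acbbcca
  | bbccbbc
  | baaac => baac => bac => bc
  | cacac => cc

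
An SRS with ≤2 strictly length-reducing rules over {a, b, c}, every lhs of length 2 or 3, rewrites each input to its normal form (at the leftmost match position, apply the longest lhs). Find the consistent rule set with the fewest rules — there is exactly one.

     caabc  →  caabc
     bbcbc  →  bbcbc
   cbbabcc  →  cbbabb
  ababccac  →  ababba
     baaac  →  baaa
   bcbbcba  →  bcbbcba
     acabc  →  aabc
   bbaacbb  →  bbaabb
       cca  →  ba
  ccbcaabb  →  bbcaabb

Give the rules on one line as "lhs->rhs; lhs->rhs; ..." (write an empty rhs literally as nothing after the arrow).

  | caabc
  | bbcbc
  | cbbabcc => cbbabb
  | ababccac => ababbac => ababba

ac->a; cc->b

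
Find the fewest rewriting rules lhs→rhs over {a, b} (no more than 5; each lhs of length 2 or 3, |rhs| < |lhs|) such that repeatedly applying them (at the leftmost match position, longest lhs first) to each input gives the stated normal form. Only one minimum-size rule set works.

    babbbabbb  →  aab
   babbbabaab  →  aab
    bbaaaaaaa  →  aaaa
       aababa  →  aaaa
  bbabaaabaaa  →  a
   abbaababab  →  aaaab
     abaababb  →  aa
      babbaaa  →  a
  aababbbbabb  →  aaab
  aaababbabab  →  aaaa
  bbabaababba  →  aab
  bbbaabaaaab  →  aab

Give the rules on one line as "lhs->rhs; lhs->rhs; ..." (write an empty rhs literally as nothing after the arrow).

ba->a; baa->; bb->; bba->b

  | babbbabbb => abbbabbb => ababbb => aabbb => aab
  | babbbabaab => abbbabaab => ababaab => aabaab => aab
  | bbaaaaaaa => baaaaaa => aaaa
  | aababa => aaaba => aaaa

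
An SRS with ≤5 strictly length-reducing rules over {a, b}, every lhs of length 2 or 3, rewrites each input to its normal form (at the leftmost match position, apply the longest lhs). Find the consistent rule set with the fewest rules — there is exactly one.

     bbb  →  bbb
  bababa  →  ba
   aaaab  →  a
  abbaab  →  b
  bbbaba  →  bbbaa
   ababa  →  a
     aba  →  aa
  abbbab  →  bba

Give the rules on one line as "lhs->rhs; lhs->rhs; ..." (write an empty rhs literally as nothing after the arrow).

  | bbb
  | bababa => baaba => ba
  | aaaab => ab => a
  | abbaab => baab => b

aaa->; aab->; ab->a; abb->b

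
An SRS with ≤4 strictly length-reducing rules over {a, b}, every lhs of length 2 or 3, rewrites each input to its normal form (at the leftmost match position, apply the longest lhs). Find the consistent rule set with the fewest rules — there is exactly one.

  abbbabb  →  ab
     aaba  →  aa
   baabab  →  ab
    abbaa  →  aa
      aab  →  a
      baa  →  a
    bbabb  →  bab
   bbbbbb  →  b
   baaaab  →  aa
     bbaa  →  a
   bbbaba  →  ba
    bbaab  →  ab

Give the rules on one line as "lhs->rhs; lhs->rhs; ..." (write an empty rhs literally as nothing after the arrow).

  | abbbabb => abbabb => ababb => abb => ab
  | aaba => aa
  | baabab => abab => ab
  | abbaa => abaa => aa

aab->a; aba->a; baa->a; bb->b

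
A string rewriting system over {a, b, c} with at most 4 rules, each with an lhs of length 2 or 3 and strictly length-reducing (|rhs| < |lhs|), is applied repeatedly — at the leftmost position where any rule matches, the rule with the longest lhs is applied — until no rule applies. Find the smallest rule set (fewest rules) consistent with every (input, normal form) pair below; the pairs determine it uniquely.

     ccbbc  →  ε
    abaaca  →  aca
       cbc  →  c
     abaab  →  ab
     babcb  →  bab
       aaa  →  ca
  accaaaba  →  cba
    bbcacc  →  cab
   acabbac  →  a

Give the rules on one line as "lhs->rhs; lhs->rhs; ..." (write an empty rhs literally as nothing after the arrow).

aa->c; bb->; bc->; cc->b

  | ccbbc => bbbc => bc => ε
  | abaaca => abcca => aca
  | cbc => c
  | abaab => abcb => ab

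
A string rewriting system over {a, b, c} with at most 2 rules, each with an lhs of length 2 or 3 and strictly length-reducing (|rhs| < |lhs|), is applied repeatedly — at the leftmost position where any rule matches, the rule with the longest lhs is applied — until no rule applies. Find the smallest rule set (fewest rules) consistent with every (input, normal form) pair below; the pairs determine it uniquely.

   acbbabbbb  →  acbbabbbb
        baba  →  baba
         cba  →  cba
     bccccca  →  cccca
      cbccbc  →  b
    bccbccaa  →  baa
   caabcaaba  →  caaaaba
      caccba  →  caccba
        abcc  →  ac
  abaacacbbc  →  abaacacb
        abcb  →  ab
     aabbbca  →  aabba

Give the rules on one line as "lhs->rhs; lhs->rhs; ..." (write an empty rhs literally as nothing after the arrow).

bc->; cbc->bb

  | acbbabbbb
  | baba
  | cba
  | bccccca => cccca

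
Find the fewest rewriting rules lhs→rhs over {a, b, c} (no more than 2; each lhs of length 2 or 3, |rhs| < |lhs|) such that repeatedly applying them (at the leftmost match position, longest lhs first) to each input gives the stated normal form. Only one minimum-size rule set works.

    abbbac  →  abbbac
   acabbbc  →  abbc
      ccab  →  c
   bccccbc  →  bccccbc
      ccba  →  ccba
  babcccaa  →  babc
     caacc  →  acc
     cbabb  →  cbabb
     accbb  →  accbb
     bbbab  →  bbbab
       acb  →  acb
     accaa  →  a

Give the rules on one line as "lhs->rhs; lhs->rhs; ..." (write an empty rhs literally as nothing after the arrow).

ca->; cab->

  | abbbac
  | acabbbc => abbc
  | ccab => c
  | bccccbc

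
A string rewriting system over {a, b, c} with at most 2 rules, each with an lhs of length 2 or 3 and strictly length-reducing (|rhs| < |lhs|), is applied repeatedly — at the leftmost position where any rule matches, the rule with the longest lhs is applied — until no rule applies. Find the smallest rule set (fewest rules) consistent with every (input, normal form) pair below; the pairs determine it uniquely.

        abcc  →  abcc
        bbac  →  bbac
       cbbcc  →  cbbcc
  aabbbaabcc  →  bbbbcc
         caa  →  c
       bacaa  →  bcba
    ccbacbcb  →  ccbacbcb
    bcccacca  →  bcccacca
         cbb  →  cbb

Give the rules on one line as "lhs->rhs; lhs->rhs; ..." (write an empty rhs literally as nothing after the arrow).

  | abcc
  | bbac
  | cbbcc
  | aabbbaabcc => bbbaabcc => bbbbcc

aa->; aca->cb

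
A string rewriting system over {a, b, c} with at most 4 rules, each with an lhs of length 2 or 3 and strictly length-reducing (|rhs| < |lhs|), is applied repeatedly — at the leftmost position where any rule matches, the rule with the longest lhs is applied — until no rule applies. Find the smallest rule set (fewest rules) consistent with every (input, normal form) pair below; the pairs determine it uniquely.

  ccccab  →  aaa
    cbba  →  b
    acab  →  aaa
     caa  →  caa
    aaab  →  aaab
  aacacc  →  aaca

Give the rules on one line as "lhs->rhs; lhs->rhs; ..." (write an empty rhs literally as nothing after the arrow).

bba->cb; cab->aa; cc->; ccc->a

  | ccccab => acab => aaa
  | cbba => ccb => b
  | acab => aaa
  | caa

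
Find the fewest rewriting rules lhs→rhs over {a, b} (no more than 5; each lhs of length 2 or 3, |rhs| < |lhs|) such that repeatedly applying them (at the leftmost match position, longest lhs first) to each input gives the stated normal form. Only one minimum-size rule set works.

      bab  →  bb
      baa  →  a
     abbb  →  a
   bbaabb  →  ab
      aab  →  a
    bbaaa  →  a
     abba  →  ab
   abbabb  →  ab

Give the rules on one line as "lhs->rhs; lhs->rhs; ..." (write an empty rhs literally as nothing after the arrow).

  | bab => bb
  | baa => a
  | abbb => aab => a
  | bbaabb => babb => bbb => ab

aab->a; ba->; bab->bb; bbb->ab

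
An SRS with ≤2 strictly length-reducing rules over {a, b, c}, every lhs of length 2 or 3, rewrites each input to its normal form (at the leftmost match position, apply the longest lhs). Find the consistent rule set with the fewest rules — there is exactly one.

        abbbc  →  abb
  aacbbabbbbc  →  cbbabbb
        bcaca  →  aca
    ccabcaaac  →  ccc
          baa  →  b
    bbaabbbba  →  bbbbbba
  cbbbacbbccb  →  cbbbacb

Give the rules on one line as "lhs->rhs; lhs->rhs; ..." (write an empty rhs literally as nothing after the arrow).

aa->; bc->

  | abbbc => abb
  | aacbbabbbbc => cbbabbbbc => cbbabbb
  | bcaca => aca
  | ccabcaaac => ccaaaac => ccaac => ccc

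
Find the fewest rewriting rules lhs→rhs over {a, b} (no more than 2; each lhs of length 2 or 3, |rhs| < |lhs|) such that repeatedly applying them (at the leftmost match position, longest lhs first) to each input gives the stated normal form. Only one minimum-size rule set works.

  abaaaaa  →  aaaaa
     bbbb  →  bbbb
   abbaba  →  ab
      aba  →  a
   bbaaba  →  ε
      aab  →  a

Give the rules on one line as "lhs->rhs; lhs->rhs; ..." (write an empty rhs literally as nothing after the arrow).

aab->a; ba->

  | abaaaaa => aaaaa
  | bbbb
  | abbaba => abba => ab
  | aba => a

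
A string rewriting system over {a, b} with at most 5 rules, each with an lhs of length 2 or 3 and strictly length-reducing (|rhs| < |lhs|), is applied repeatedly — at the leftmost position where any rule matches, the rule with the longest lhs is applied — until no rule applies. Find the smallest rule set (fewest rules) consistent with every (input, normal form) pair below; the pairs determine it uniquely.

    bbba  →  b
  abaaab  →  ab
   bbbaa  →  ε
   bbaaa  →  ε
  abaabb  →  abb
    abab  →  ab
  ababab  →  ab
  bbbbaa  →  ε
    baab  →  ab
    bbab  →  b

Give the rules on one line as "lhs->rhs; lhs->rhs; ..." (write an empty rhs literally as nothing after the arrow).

aa->; aab->ab; ba->; bba->

  | bbba => b
  | abaaab => aaab => ab
  | bbbaa => ba => ε
  | bbaaa => aa => ε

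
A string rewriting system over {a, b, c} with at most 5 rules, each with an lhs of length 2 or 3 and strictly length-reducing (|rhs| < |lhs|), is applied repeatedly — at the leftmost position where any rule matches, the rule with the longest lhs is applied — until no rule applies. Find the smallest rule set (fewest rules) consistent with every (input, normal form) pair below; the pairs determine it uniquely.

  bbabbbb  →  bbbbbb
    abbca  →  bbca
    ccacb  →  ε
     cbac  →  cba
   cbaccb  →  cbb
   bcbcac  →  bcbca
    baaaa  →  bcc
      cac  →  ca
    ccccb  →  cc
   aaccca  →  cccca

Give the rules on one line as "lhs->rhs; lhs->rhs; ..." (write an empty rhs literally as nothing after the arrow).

aa->c; ab->b; ac->a; ccb->

  | bbabbbb => bbbbbb
  | abbca => bbca
  | ccacb => ccab => ccb => ε
  | cbac => cba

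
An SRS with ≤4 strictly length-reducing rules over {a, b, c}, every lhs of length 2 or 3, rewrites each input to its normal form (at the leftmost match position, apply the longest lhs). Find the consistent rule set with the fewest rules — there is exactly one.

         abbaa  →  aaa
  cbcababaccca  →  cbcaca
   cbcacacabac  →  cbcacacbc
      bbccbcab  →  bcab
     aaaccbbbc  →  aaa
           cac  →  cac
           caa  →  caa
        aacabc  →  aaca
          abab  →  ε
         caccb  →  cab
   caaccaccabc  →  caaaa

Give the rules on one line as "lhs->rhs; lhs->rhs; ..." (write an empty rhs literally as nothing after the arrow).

aba->b; abc->a; bb->; cc->

  | abbaa => aaa
  | cbcababaccca => cbcbbaccca => cbcaccca => cbcaca
  | cbcacacabac => cbcacacbc
  | bbccbcab => ccbcab => bcab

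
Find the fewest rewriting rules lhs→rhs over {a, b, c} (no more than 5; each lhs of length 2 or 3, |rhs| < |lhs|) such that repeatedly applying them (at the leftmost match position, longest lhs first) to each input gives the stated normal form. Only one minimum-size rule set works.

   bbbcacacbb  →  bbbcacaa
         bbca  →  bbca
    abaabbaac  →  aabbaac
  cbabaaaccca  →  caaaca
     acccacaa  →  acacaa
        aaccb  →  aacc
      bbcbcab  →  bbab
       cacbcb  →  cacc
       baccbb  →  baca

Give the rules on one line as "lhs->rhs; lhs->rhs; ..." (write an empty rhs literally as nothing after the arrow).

  | bbbcacacbb => bbbcacaa
  | bbca
  | abaabbaac => aabbaac
  | cbabaaaccca => cabaaaccca => caaaccca => caaaca

aba->a; cb->c; cbb->a; cca->a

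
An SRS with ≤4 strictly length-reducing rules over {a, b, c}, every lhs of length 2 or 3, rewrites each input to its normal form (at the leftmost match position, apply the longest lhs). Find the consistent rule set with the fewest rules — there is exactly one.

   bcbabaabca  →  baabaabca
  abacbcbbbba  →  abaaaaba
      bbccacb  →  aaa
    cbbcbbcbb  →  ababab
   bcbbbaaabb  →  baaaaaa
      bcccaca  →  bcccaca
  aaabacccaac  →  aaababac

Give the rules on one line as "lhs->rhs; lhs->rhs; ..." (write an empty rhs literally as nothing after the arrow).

  | bcbabaabca => baabaabca
  | abacbcbbbba => abaacbbbba => abaaabbba => abaaaaba
  | bbccacb => accacb => accaa => acba => aaa
  | cbbcbbcbb => abcbbcbb => ababcbb => ababab

bb->a; caa->ba; cb->a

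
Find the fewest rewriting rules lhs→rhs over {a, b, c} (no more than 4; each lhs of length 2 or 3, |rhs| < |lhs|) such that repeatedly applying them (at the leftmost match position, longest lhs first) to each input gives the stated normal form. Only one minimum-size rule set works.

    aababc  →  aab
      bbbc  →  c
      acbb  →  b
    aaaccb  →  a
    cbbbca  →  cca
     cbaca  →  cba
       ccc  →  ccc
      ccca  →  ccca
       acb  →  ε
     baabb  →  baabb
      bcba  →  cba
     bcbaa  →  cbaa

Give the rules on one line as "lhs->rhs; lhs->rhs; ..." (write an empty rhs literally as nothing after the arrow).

  | aababc => aabac => aab
  | bbbc => bbc => bc => c
  | acbb => b
  | aaaccb => aacb => a

ac->; acb->; bc->c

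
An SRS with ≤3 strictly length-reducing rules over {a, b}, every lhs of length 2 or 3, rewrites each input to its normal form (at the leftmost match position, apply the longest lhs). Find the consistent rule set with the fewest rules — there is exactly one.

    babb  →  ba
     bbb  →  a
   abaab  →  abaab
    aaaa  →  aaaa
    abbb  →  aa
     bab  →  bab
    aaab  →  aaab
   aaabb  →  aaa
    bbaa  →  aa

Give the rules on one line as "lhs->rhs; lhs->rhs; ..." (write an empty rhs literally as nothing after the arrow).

  | babb => ba
  | bbb => a
  | abaab
  | aaaa

bb->; bbb->a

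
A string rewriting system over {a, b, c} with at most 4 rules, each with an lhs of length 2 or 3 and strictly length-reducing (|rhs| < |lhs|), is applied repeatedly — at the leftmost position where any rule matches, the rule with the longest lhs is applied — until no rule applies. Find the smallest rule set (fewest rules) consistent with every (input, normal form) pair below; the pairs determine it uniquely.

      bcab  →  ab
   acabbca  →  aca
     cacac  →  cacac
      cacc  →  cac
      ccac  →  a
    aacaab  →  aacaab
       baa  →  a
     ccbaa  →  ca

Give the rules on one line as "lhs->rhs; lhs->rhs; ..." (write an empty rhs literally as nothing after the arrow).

  | bcab => ab
  | acabbca => acaba => aca
  | cacac
  | cacc => cac

ba->; bc->; cc->c; cca->ab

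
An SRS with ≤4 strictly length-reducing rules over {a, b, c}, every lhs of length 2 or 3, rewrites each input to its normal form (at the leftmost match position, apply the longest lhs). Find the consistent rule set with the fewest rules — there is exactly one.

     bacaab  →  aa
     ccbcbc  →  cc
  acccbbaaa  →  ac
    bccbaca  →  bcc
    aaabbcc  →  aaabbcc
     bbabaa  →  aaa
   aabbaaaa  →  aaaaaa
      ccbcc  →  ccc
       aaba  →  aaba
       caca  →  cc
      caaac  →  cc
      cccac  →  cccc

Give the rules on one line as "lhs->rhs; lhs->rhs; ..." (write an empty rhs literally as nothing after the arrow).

  | bacaab => bacab => bacb => baa => aa
  | ccbcbc => cacbc => ccbc => cac => cc
  | acccbbaaa => accabaaa => accbaaa => acaaaa => acaaa => acaa => aca => ac
  | bccbaca => bcaaca => bcaca => bcca => bcc

baa->aa; ca->c; cb->a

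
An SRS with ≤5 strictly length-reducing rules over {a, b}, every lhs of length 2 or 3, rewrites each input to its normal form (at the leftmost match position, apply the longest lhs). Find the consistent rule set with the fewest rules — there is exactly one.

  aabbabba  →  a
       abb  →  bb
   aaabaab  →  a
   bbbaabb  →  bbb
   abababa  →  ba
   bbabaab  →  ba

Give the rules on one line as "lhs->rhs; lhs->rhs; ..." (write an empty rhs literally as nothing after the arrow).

aa->a; aab->aa; ab->b; bba->

  | aabbabba => aababba => aaabba => aabba => aaba => aaa => aa => a
  | abb => bb
  | aaabaab => aabaab => aaaab => aaab => aab => aa => a
  | bbbaabb => babb => bbb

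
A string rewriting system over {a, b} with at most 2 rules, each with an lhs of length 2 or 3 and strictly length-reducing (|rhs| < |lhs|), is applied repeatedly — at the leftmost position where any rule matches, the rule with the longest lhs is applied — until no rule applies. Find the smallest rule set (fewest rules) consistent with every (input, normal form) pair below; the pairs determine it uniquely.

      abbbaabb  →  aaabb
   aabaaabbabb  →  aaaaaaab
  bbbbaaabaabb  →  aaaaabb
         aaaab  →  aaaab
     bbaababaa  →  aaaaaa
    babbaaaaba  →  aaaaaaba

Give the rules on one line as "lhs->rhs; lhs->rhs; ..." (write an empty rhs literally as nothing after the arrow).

baa->aa; bab->aa

  | abbbaabb => abbaabb => abaabb => aaabb
  | aabaaabbabb => aaaaabbabb => aaaaabaab => aaaaaaab
  | bbbbaaabaabb => bbbaaabaabb => bbaaabaabb => baaabaabb => aaabaabb => aaaaabb
  | aaaab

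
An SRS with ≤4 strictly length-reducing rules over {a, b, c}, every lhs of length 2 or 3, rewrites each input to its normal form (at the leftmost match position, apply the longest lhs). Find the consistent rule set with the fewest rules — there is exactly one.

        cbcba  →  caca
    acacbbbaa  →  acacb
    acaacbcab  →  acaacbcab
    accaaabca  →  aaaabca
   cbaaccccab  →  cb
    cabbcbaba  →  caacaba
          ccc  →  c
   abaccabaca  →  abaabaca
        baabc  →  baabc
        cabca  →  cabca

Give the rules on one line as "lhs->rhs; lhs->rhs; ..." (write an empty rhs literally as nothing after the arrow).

bb->b; bcb->ac; cba->cb; cc->

  | cbcba => caca
  | acacbbbaa => acacbbaa => acacbaa => acacba => acacb
  | acaacbcab
  | accaaabca => aaaabca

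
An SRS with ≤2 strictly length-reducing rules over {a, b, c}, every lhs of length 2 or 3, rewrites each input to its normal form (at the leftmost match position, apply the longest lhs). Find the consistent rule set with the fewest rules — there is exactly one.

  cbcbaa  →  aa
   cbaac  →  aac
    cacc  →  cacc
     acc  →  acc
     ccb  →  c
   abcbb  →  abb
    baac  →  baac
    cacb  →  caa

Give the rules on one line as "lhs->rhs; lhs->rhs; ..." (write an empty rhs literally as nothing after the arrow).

acb->aa; cb->

  | cbcbaa => cbaa => aa
  | cbaac => aac
  | cacc
  | acc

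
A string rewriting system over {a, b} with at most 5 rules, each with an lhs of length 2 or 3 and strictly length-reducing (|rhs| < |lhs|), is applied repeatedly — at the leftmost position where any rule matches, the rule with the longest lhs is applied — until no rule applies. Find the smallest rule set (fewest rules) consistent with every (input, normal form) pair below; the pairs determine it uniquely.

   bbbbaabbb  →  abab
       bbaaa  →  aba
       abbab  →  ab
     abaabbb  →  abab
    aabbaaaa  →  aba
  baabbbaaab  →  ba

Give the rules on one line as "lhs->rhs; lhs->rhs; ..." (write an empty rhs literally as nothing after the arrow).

aa->a; aab->a; bb->b; bba->ab

  | bbbbaabbb => bbbaabbb => bbaabbb => ababbb => ababb => abab
  | bbaaa => abaa => aba
  | abbab => aabb => ab
  | abaabbb => ababb => abab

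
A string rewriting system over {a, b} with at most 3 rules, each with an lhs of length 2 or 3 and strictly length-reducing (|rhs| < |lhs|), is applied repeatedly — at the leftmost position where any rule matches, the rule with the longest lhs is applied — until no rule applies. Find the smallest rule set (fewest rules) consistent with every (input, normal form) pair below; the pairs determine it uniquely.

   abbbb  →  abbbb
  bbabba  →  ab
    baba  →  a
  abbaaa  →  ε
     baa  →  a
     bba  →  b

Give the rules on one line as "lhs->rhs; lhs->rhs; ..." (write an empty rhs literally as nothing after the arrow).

aa->; ba->; bab->ab

  | abbbb
  | bbabba => babba => abba => ab
  | baba => aba => a
  | abbaaa => abaa => aa => ε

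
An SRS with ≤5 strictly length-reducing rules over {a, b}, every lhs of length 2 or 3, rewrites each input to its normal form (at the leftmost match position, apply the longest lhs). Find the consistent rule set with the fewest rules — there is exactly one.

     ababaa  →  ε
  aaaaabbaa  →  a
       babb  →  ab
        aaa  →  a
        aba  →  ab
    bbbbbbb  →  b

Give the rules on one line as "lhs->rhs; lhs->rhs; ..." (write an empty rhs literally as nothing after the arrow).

  | ababaa => aaaa => aa => ε
  | aaaaabbaa => aaabbaa => abbaa => aaa => a
  | babb => ab
  | aaa => a

aa->; ba->b; bab->a; bb->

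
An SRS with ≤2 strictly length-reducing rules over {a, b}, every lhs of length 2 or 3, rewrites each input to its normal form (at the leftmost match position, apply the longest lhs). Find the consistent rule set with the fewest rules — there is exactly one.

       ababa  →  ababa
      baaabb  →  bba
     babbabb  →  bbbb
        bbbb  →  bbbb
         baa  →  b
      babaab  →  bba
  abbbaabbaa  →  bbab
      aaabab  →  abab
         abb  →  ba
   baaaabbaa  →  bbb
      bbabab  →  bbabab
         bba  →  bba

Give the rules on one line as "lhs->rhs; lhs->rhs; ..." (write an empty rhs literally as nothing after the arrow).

aa->; abb->ba

  | ababa
  | baaabb => babb => bba
  | babbabb => bbaabb => bbbb
  | bbbb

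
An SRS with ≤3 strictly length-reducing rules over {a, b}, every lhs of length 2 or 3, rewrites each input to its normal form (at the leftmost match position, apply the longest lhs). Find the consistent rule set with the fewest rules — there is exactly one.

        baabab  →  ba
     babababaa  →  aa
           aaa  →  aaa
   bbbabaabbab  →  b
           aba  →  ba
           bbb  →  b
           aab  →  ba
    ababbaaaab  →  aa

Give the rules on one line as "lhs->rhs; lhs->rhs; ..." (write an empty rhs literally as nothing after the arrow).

  | baabab => bbaab => aab => ba
  | babababaa => bbababaa => ababaa => babaa => bbaa => aa
  | aaa
  | bbbabaabbab => babaabbab => bbaabbab => aabbab => babab => bbab => ab => b

aab->ba; ab->b; bb->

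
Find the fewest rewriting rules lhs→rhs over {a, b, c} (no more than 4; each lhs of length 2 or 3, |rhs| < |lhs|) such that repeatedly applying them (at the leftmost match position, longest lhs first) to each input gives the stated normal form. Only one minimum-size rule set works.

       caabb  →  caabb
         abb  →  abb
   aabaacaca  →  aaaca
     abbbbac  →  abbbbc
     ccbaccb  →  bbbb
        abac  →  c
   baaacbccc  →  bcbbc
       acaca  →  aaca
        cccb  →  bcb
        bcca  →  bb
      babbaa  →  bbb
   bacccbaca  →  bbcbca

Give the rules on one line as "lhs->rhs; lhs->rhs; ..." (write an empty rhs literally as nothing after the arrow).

  | caabb
  | abb
  | aabaacaca => aacaca => aaaca
  | abbbbac => abbbbc

aba->; ba->b; cac->ac; cc->b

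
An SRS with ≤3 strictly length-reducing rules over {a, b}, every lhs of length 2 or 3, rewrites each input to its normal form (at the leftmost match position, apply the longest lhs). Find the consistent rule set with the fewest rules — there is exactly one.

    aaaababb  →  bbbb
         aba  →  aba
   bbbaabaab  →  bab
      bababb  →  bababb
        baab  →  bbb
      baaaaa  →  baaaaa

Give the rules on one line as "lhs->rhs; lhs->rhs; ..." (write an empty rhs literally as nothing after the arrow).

  | aaaababb => aabbabb => bbbabb => bbbb
  | aba
  | bbbaabaab => bbabaab => bbaab => bab
  | bababb

aab->bb; bba->b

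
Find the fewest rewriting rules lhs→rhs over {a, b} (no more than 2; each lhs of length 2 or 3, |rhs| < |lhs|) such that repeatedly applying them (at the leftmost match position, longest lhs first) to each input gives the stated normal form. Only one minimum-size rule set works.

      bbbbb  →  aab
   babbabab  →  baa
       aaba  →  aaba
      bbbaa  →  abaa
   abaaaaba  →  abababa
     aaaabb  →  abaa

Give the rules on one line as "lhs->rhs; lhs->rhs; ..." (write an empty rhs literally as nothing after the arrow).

  | bbbbb => abbb => aab
  | babbabab => baaabab => babbab => baaab => babb => baa
  | aaba
  | bbbaa => abaa

aaa->ab; bb->a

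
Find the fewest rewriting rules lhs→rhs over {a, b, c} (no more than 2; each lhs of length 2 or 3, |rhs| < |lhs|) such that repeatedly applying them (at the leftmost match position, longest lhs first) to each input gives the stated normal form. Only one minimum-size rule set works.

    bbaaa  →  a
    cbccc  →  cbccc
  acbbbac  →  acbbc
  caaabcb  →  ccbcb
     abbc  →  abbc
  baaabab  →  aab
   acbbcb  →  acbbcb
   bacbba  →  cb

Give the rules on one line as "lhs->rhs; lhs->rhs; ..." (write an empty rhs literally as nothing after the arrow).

aaa->c; ba->

  | bbaaa => baa => a
  | cbccc
  | acbbbac => acbbc
  | caaabcb => ccbcb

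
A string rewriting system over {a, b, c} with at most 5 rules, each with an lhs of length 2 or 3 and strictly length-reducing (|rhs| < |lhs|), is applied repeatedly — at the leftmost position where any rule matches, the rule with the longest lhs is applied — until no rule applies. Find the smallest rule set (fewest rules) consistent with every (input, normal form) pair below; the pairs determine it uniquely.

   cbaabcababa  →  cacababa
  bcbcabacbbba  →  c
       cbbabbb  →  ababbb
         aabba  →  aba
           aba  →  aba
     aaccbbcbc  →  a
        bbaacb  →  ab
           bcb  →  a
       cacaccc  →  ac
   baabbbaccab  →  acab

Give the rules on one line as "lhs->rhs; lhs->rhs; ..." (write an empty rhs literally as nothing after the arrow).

aa->c; bc->c; cb->a; cc->a

  | cbaabcababa => aaabcababa => cabcababa => cacababa
  | bcbcabacbbba => cbcabacbbba => acabacbbba => acabaabba => acabcbba => acacbba => acaaba => accba => aaba => cba => aa => c
  | cbbabbb => ababbb
  | aabba => cbba => aba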